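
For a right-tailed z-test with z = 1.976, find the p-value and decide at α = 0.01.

p = P(Z > 1.976) = 1 - Φ(1.976) ≈ 0.0241. Since p ≥ 0.01, fail to reject H₀ (not significant) at α = 0.01.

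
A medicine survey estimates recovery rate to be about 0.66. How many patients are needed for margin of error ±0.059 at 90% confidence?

n = z²p(1-p)/E² = 1.645²×0.66×0.34/0.059² = 174.4 → n = 175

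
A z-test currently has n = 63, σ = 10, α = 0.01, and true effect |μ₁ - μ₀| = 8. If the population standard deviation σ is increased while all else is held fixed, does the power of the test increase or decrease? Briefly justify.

Power decreases: a larger σ inflates the standard error σ/√n, pulling the sampling distribution under H₁ back toward the critical value.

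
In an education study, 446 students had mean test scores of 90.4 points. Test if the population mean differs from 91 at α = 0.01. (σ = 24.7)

z = (x̄ - μ₀)/(σ/√n) = (90.4 - 91)/(24.7/√446) = -0.513. Critical value: ±2.576. Since |-0.513| ≤ 2.576, Fail to reject H₀.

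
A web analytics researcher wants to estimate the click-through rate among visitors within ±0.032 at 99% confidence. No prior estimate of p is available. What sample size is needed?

Conservative approach: use p = 0.5 (maximizes p(1-p) = 0.25). n = z²(0.25)/E² = 2.576²×0.25/0.032² = 1620.1 → n = 1621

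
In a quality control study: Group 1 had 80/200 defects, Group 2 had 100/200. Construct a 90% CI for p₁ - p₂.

p̂₁ = 0.4, p̂₂ = 0.5. Difference = -0.1. CI = (-0.181, -0.019)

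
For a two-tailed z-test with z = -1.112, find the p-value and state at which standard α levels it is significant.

p = 2·P(Z > |-1.112|) = 2·(1 - Φ(1.112)) ≈ 0.2661. Not significant at any standard level.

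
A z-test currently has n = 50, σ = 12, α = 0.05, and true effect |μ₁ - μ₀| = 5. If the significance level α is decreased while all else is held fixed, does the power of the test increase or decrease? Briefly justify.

Power decreases: a smaller α raises the critical value, so less of the H₁ sampling distribution falls in the rejection region.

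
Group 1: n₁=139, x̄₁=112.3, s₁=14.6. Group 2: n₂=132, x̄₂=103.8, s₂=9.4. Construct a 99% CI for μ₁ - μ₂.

Difference = 8.5. SE = √(14.6²/139 + 9.4²/132) = 1.484. CI = (4.68, 12.32)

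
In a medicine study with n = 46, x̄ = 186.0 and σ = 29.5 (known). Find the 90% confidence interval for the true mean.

CI = x̄ ± z*(σ/√n) = 186.0 ± 1.645(29.5/√46) = 186.0 ± 7.15 = (178.85, 193.15)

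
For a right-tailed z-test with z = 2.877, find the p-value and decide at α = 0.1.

p = P(Z > 2.877) = 1 - Φ(2.877) ≈ 0.002. Since p < 0.1, reject H₀ (significant) at α = 0.1.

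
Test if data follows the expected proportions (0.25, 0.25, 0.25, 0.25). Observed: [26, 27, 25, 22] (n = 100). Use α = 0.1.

Expected: [25.0, 25.0, 25.0, 25.0]. χ² = 0.56. df = 3, critical = 6.251. Fail to reject H₀.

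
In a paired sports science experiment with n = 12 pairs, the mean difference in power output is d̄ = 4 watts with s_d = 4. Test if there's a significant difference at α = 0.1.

t = d̄/(s_d/√n) = 4/(4/√12) = 3.464. df = 11, critical t = ±1.796. Reject H₀.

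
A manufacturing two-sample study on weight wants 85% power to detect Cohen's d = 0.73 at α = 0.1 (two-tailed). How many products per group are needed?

z_{α/2} = 1.645, z_β = Φ⁻¹(0.85) = 1.036. For medium effect (d = 0.73): n per group = 2(z_{α/2} + z_β)²/d² = 2(1.645 + 1.036)²/0.73² = 27.0 → 27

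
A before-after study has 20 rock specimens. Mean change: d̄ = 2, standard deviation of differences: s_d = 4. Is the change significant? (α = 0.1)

t = d̄/(s_d/√n) = 2/(4/√20) = 2.236. df = 19, critical t = ±1.729. Reject H₀.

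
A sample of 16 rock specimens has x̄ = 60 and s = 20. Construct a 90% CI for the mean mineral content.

CI = x̄ ± t*(s/√n) = 60 ± 1.753(20/√16) = (51.23, 68.77)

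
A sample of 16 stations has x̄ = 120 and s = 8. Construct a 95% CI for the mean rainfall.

CI = x̄ ± t*(s/√n) = 120 ± 2.131(8/√16) = (115.74, 124.26)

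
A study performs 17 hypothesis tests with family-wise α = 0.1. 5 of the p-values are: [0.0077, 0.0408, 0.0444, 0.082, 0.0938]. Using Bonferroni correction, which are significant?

Bonferroni α = 0.1/17 = 0.00588. None of the given p-values are significant.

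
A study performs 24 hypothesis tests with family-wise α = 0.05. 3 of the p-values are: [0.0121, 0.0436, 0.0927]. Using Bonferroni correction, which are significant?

Bonferroni α = 0.05/24 = 0.00208. None of the given p-values are significant.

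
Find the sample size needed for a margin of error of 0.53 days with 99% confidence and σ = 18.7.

n = (z*σ/E)² = (2.576×18.7/0.53)² = 8260.8 → n = 8261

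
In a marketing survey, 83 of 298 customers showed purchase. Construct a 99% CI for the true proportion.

p̂ = 0.279. CI = p̂ ± z*√(p̂(1-p̂)/n) = (0.212, 0.345)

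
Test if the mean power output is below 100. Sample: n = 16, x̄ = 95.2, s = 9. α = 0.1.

t = (95.2 - 100)/(9/√16) = -2.133, df = 15. Critical t = -1.341. Reject H₀.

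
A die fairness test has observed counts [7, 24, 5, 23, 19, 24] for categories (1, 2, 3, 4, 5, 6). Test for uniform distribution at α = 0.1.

Expected = 17 each. χ² = Σ(O-E)²/E = 22.471. df = 5, critical value = 9.236. Reject H₀.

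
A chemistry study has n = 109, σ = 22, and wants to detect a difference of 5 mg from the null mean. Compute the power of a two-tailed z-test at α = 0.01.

SE = σ/√n = 22/√109 = 2.107. Non-centrality λ = d/SE = 5/2.107 = 2.373. Power ≈ Φ(λ - z_{α/2}) = Φ(2.373 - 2.576) = Φ(-0.203) = 0.419.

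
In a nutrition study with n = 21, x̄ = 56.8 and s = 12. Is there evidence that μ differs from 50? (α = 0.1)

t = (x̄ - μ₀)/(s/√n) = (56.8 - 50)/(12/√21) = 2.597. df = 20, critical t = ±1.725. Reject H₀.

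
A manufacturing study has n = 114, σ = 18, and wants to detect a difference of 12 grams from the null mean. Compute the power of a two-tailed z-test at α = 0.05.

SE = σ/√n = 18/√114 = 1.686. Non-centrality λ = d/SE = 12/1.686 = 7.118. Power ≈ Φ(λ - z_{α/2}) = Φ(7.118 - 1.96) = Φ(5.158) = 1.0.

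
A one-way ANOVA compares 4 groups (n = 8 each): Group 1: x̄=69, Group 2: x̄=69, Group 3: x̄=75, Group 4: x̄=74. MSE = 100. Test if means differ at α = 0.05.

Grand mean = 71.75. SS_between = 246.0, MS_between = 82.0. F = 0.82, F_crit ≈ 2.947. Fail to reject H₀.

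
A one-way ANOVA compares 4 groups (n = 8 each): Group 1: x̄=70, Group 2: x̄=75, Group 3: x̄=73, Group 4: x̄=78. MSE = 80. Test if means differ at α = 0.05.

Grand mean = 74.0. SS_between = 272.0, MS_between = 90.67. F = 1.133, F_crit ≈ 2.947. Fail to reject H₀.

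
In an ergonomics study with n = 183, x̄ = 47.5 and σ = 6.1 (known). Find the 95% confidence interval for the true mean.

CI = x̄ ± z*(σ/√n) = 47.5 ± 1.96(6.1/√183) = 47.5 ± 0.88 = (46.62, 48.38)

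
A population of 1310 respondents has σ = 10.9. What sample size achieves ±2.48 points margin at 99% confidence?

Without FPC: n₀ = (2.576×10.9/2.48)² = 128.186. With FPC: n = n₀N/(n₀+N-1) = 116.8 → n = 117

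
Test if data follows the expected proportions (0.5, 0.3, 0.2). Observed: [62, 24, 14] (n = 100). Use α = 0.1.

Expected: [50.0, 30.0, 20.0]. χ² = 5.88. df = 2, critical = 4.605. Reject H₀.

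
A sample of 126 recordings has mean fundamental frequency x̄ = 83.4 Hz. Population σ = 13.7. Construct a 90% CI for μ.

CI = x̄ ± z*(σ/√n) = 83.4 ± 1.645(13.7/√126) = 83.4 ± 2.01 = (81.39, 85.41)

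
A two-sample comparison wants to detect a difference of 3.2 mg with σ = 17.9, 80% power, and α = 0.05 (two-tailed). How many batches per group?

n per group = 2(z_α/2 + z_β)²σ²/d² = 2×(1.96 + 0.84)²×17.9²/3.2² = 490.6 → n = 491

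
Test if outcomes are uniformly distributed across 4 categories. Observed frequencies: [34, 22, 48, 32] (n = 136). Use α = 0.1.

Expected = 34 each. χ² = Σ(O-E)²/E = 10.118. df = 3, critical value = 6.251. Reject H₀.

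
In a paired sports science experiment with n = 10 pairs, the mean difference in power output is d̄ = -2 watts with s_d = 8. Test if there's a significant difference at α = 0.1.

t = d̄/(s_d/√n) = -2/(8/√10) = -0.791. df = 9, critical t = ±1.833. Fail to reject H₀.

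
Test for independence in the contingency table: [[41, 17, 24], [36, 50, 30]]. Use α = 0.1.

χ² = 11.753. df = 2, critical = 4.605. Reject H₀. Variables are dependent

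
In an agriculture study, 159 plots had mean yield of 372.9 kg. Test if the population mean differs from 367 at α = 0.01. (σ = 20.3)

z = (x̄ - μ₀)/(σ/√n) = (372.9 - 367)/(20.3/√159) = 3.665. Critical value: ±2.576. Since |3.665| > 2.576, Reject H₀.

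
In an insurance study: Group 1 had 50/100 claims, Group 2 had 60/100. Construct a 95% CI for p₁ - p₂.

p̂₁ = 0.5, p̂₂ = 0.6. Difference = -0.1. CI = (-0.237, 0.037)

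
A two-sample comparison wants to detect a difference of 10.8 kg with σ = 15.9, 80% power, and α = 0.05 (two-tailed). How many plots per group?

n per group = 2(z_α/2 + z_β)²σ²/d² = 2×(1.96 + 0.84)²×15.9²/10.8² = 34.0 → n = 34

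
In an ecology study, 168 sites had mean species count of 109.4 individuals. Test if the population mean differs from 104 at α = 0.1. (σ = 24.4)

z = (x̄ - μ₀)/(σ/√n) = (109.4 - 104)/(24.4/√168) = 2.869. Critical value: ±1.645. Since |2.869| > 1.645, Reject H₀.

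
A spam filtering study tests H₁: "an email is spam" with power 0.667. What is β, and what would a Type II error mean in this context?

β = 1 - power = 1 - 0.667 = 0.333. A Type II error is failing to reject H₀ when H₀ is false (false negative) — here, failing to conclude that an email is spam when in fact it is true. Consequence: a spam email lands in the inbox.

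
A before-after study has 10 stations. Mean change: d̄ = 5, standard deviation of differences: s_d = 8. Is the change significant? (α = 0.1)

t = d̄/(s_d/√n) = 5/(8/√10) = 1.976. df = 9, critical t = ±1.833. Reject H₀.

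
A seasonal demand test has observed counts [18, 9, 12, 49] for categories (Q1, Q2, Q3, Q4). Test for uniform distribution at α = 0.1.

Expected = 22 each. χ² = Σ(O-E)²/E = 46.091. df = 3, critical value = 6.251. Reject H₀.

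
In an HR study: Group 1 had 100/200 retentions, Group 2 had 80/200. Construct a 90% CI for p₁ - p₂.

p̂₁ = 0.5, p̂₂ = 0.4. Difference = 0.1. CI = (0.019, 0.181)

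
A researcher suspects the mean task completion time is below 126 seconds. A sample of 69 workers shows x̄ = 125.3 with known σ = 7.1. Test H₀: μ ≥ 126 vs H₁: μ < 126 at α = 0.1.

z = -0.819. Critical value: -1.28. Fail to reject H₀.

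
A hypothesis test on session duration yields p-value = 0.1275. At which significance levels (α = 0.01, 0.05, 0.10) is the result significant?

p = 0.1275. Not significant at any of the given levels.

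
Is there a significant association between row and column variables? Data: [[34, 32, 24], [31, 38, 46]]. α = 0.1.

χ² = 4.586. df = 2, critical = 4.605. Fail to reject H₀. No evidence of dependence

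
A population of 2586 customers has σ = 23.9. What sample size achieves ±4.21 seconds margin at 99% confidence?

Without FPC: n₀ = (2.576×23.9/4.21)² = 213.857. With FPC: n = n₀N/(n₀+N-1) = 197.6 → n = 198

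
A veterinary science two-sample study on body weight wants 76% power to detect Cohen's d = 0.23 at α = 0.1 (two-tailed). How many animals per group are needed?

z_{α/2} = 1.645, z_β = Φ⁻¹(0.76) = 0.706. For small effect (d = 0.23): n per group = 2(z_{α/2} + z_β)²/d² = 2(1.645 + 0.706)²/0.23² = 209.0 → 209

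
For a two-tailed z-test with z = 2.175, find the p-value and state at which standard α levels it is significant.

p = 2·P(Z > |2.175|) = 2·(1 - Φ(2.175)) ≈ 0.0296. Significant at α = 0.1; Significant at α = 0.05.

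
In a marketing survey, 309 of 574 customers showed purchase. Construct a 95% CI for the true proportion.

p̂ = 0.538. CI = p̂ ± z*√(p̂(1-p̂)/n) = (0.498, 0.579)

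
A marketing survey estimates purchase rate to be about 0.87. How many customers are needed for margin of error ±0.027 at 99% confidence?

n = z²p(1-p)/E² = 2.576²×0.87×0.13/0.027² = 1029.5 → n = 1030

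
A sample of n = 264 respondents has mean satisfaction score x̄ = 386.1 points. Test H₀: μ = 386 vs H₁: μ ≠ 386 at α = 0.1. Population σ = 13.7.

z = (x̄ - μ₀)/(σ/√n) = (386.1 - 386)/(13.7/√264) = 0.119. Critical value: ±1.645. Since |0.119| ≤ 1.645, Fail to reject H₀.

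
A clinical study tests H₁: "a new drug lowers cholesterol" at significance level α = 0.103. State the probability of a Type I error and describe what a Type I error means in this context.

P(Type I error) = α = 0.103. A Type I error is rejecting H₀ when H₀ is actually true (false positive) — here, concluding that a new drug lowers cholesterol when in fact this is not the case. Consequence: approving an ineffective drug — patients take a useless medication and may skip effective alternatives.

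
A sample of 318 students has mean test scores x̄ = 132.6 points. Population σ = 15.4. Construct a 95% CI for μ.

CI = x̄ ± z*(σ/√n) = 132.6 ± 1.96(15.4/√318) = 132.6 ± 1.69 = (130.91, 134.29)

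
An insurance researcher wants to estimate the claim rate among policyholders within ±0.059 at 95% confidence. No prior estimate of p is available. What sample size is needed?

Conservative approach: use p = 0.5 (maximizes p(1-p) = 0.25). n = z²(0.25)/E² = 1.96²×0.25/0.059² = 275.9 → n = 276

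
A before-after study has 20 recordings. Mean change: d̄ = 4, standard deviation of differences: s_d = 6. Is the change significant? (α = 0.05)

t = d̄/(s_d/√n) = 4/(6/√20) = 2.981. df = 19, critical t = ±2.093. Reject H₀.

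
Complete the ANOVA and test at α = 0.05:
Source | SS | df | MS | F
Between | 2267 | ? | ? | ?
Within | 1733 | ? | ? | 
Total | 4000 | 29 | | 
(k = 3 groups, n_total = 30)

df_between = 2, df_within = 27. MS_between = 1133.5, MS_within = 64.19. F = 17.66, F_crit ≈ 3.354. Reject H₀.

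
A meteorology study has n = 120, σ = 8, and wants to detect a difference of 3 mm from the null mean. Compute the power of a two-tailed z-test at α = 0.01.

SE = σ/√n = 8/√120 = 0.73. Non-centrality λ = d/SE = 3/0.73 = 4.108. Power ≈ Φ(λ - z_{α/2}) = Φ(4.108 - 2.576) = Φ(1.532) = 0.937.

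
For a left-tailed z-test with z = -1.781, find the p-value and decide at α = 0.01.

p = P(Z < -1.781) = Φ(-1.781) ≈ 0.0375. Since p ≥ 0.01, fail to reject H₀ (not significant) at α = 0.01.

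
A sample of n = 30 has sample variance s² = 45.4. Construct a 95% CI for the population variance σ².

df = 29. χ²_{0.025} = 45.722, χ²_{0.975} = 16.047. CI for σ² = ((n-1)s²/χ²_{α/2}, (n-1)s²/χ²_{1-α/2}) = (29·45.4/45.722, 29·45.4/16.047) = (28.8, 82.05)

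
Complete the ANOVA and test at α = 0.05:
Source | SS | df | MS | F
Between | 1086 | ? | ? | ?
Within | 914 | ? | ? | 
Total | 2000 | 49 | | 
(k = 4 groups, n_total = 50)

df_between = 3, df_within = 46. MS_between = 362.0, MS_within = 19.87. F = 18.219, F_crit ≈ 2.807. Reject H₀.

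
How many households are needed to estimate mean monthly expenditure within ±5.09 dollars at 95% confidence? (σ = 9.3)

n = (z*σ/E)² = (1.96×9.3/5.09)² = 12.8 → n = 13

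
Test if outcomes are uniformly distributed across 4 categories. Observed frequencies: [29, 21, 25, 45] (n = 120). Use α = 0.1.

Expected = 30 each. χ² = Σ(O-E)²/E = 11.067. df = 3, critical value = 6.251. Reject H₀.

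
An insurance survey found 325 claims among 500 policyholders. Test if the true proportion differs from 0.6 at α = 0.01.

p̂ = 0.65, p₀ = 0.6. z = (p̂ - p₀)/√(p₀(1-p₀)/n) = 2.282. Critical: ±2.576. Fail to reject H₀.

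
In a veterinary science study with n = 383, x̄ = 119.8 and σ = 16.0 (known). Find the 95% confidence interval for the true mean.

CI = x̄ ± z*(σ/√n) = 119.8 ± 1.96(16.0/√383) = 119.8 ± 1.6 = (118.2, 121.4)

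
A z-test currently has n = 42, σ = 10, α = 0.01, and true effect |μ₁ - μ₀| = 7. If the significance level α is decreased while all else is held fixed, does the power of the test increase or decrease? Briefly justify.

Power decreases: a smaller α raises the critical value, so less of the H₁ sampling distribution falls in the rejection region.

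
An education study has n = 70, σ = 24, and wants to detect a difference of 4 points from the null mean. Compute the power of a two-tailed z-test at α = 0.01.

SE = σ/√n = 24/√70 = 2.869. Non-centrality λ = d/SE = 4/2.869 = 1.394. Power ≈ Φ(λ - z_{α/2}) = Φ(1.394 - 2.576) = Φ(-1.182) = 0.119.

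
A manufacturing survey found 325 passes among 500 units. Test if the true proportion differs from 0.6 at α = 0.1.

p̂ = 0.65, p₀ = 0.6. z = (p̂ - p₀)/√(p₀(1-p₀)/n) = 2.282. Critical: ±1.645. Reject H₀.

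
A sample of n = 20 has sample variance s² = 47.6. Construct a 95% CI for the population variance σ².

df = 19. χ²_{0.025} = 32.852, χ²_{0.975} = 8.907. CI for σ² = ((n-1)s²/χ²_{α/2}, (n-1)s²/χ²_{1-α/2}) = (19·47.6/32.852, 19·47.6/8.907) = (27.53, 101.54)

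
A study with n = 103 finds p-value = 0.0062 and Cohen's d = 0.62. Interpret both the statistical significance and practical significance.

Statistically significant (p = 0.0062 < 0.05). Cohen's d = 0.62 indicates a medium effect size. Both statistical and practical significance should be considered.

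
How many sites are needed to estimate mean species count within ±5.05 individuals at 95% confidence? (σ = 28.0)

n = (z*σ/E)² = (1.96×28.0/5.05)² = 118.1 → n = 119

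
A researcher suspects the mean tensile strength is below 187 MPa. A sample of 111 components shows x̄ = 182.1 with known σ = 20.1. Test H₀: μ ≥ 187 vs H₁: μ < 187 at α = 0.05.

z = -2.568. Critical value: -1.645. Reject H₀.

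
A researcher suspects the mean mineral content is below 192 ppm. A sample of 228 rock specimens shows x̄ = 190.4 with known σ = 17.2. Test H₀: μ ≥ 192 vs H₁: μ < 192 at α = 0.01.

z = -1.405. Critical value: -2.33. Fail to reject H₀.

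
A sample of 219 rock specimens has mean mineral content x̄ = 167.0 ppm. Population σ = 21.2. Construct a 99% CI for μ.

CI = x̄ ± z*(σ/√n) = 167.0 ± 2.576(21.2/√219) = 167.0 ± 3.69 = (163.31, 170.69)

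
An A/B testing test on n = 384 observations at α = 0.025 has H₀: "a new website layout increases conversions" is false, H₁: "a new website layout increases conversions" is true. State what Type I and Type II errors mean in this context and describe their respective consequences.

Type I (false positive): concluding that a new website layout increases conversions when it is not — rolling out a layout that doesn't actually help — wasted engineering effort. Type II (false negative): failing to conclude that a new website layout increases conversions when it is — discarding a layout that would have improved conversions — lost revenue. Which is costlier depends on domain priorities and is a judgement call rather than a statistical fact.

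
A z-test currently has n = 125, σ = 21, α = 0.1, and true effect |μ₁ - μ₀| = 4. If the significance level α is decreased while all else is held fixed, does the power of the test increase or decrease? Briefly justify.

Power decreases: a smaller α raises the critical value, so less of the H₁ sampling distribution falls in the rejection region.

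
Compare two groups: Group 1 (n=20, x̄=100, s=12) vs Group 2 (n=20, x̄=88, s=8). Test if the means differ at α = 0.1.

Pooled sp = 10.2. t = 3.721, df = 38. Critical t = ±1.686. Reject H₀.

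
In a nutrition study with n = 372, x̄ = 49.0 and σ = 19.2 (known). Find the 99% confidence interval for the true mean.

CI = x̄ ± z*(σ/√n) = 49.0 ± 2.576(19.2/√372) = 49.0 ± 2.56 = (46.44, 51.56)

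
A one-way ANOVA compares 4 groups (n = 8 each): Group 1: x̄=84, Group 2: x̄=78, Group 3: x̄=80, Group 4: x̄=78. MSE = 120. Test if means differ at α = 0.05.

Grand mean = 80.0. SS_between = 192.0, MS_between = 64.0. F = 0.533, F_crit ≈ 2.947. Fail to reject H₀.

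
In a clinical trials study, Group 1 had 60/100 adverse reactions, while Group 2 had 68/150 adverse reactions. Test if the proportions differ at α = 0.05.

p̂₁ = 0.6, p̂₂ = 0.453, pooled p̂ = 0.512. z = 2.273. Critical: ±1.96. Reject H₀.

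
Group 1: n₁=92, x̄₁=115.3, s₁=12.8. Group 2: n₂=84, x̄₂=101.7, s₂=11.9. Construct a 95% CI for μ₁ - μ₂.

Difference = 13.6. SE = √(12.8²/92 + 11.9²/84) = 1.862. CI = (9.95, 17.25)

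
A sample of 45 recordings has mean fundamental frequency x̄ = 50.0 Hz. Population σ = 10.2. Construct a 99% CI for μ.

CI = x̄ ± z*(σ/√n) = 50.0 ± 2.576(10.2/√45) = 50.0 ± 3.92 = (46.08, 53.92)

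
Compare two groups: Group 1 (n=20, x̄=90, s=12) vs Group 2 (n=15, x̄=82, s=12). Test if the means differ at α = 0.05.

Pooled sp = 12.0. t = 1.952, df = 33. Critical t = ±2.035. Fail to reject H₀.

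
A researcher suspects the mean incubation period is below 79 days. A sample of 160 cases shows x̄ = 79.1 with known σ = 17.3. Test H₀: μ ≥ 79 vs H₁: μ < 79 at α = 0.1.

z = 0.073. Critical value: -1.28. Fail to reject H₀.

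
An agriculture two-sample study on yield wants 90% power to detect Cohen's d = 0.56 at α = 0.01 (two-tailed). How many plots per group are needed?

z_{α/2} = 2.576, z_β = Φ⁻¹(0.9) = 1.282. For medium effect (d = 0.56): n per group = 2(z_{α/2} + z_β)²/d² = 2(2.576 + 1.282)²/0.56² = 94.9 → 95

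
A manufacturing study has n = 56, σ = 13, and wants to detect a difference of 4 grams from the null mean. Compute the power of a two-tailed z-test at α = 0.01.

SE = σ/√n = 13/√56 = 1.737. Non-centrality λ = d/SE = 4/1.737 = 2.303. Power ≈ Φ(λ - z_{α/2}) = Φ(2.303 - 2.576) = Φ(-0.273) = 0.392.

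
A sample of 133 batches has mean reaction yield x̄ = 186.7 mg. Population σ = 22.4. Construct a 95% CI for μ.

CI = x̄ ± z*(σ/√n) = 186.7 ± 1.96(22.4/√133) = 186.7 ± 3.81 = (182.89, 190.51)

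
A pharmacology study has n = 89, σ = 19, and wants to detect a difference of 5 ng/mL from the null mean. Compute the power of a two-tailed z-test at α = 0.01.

SE = σ/√n = 19/√89 = 2.014. Non-centrality λ = d/SE = 5/2.014 = 2.483. Power ≈ Φ(λ - z_{α/2}) = Φ(2.483 - 2.576) = Φ(-0.093) = 0.463.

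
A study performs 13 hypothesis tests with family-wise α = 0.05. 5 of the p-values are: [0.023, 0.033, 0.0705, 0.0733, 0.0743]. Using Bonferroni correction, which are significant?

Bonferroni α = 0.05/13 = 0.00385. None of the given p-values are significant.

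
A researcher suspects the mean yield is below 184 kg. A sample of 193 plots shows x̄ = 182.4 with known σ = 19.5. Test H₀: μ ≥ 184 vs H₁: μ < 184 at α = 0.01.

z = -1.14. Critical value: -2.33. Fail to reject H₀.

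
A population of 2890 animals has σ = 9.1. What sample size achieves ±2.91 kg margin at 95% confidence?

Without FPC: n₀ = (1.96×9.1/2.91)² = 37.567. With FPC: n = n₀N/(n₀+N-1) = 37.1 → n = 38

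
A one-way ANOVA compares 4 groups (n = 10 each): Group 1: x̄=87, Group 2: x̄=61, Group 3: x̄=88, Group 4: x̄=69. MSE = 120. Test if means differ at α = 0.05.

Grand mean = 76.25. SS_between = 5387.5, MS_between = 1795.83. F = 14.965, F_crit ≈ 2.866. Reject H₀.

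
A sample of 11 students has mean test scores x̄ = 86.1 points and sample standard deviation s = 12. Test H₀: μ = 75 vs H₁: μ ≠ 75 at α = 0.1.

t = (x̄ - μ₀)/(s/√n) = (86.1 - 75)/(12/√11) = 3.068. df = 10, critical t = ±1.812. Reject H₀.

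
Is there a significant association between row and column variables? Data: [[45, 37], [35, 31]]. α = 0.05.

χ² = 0.05. df = 1, critical = 3.841. Fail to reject H₀. No evidence of dependence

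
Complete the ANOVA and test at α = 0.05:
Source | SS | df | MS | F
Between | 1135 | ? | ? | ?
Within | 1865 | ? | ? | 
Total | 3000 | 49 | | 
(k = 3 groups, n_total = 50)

df_between = 2, df_within = 47. MS_between = 567.5, MS_within = 39.68. F = 14.302, F_crit ≈ 3.195. Reject H₀.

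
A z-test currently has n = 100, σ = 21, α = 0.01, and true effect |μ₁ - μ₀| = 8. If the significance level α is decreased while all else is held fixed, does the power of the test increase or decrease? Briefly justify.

Power decreases: a smaller α raises the critical value, so less of the H₁ sampling distribution falls in the rejection region.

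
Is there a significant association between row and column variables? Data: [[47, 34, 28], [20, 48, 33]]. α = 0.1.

χ² = 13.395. df = 2, critical = 4.605. Reject H₀. Variables are dependent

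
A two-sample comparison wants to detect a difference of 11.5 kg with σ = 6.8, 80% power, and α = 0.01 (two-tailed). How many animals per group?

n per group = 2(z_α/2 + z_β)²σ²/d² = 2×(2.576 + 0.84)²×6.8²/11.5² = 8.2 → n = 9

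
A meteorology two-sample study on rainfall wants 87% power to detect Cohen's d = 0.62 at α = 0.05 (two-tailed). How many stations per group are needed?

z_{α/2} = 1.96, z_β = Φ⁻¹(0.87) = 1.126. For medium effect (d = 0.62): n per group = 2(z_{α/2} + z_β)²/d² = 2(1.96 + 1.126)²/0.62² = 49.5 → 50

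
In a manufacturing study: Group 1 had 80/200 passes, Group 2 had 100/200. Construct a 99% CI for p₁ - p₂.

p̂₁ = 0.4, p̂₂ = 0.5. Difference = -0.1. CI = (-0.228, 0.028)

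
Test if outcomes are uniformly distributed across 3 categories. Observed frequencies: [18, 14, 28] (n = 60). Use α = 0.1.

Expected = 20 each. χ² = Σ(O-E)²/E = 5.2. df = 2, critical value = 4.605. Reject H₀.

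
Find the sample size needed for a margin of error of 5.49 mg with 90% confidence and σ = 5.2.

n = (z*σ/E)² = (1.645×5.2/5.49)² = 2.4 → n = 3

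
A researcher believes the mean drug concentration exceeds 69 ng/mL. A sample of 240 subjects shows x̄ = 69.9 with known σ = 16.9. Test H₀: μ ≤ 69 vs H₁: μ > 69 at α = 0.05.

z = 0.825. Critical value: 1.645. Fail to reject H₀.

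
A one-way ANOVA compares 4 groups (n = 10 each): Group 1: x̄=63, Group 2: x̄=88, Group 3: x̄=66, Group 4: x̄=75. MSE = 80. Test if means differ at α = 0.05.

Grand mean = 73.0. SS_between = 3780.0, MS_between = 1260.0. F = 15.75, F_crit ≈ 2.866. Reject H₀.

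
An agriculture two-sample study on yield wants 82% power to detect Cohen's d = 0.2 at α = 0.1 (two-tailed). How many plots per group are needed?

z_{α/2} = 1.645, z_β = Φ⁻¹(0.82) = 0.915. For small effect (d = 0.2): n per group = 2(z_{α/2} + z_β)²/d² = 2(1.645 + 0.915)²/0.2² = 327.7 → 328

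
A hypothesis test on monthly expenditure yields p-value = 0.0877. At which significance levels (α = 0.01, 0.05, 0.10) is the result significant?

p = 0.0877. Significant at: α = 0.1.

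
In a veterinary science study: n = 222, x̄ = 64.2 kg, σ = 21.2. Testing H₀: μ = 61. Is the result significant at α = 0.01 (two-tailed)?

z = (64.2 - 61)/(21.2/√222) = 2.249. Since |z| ≤ 2.576, not significant at α = 0.01.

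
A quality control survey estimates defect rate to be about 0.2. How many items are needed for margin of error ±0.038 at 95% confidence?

n = z²p(1-p)/E² = 1.96²×0.2×0.8/0.038² = 425.7 → n = 426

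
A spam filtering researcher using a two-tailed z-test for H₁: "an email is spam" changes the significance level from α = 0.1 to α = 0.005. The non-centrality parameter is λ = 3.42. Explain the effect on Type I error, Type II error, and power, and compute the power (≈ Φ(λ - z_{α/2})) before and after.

Decreasing α from 0.1 to 0.005:
• Type I error rate decreases (α is the Type I rate by definition).
• Critical value moves from z_{α/2} = 1.645 to 2.807, so power = Φ(λ - z_{α/2}) goes from Φ(3.42 - 1.645) = 0.962 to Φ(3.42 - 2.807) = 0.73.
• Type II error rate β = 1 - power therefore increases (0.038 → 0.27).
Appropriate when false positives are costly — here, a legitimate email is sent to the spam folder and the user misses it.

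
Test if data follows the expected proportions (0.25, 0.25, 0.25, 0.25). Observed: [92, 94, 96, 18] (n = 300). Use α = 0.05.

Expected: [75.0, 75.0, 75.0, 75.0]. χ² = 57.867. df = 3, critical = 7.815. Reject H₀.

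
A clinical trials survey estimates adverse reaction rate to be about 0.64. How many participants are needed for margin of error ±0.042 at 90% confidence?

n = z²p(1-p)/E² = 1.645²×0.64×0.36/0.042² = 353.4 → n = 354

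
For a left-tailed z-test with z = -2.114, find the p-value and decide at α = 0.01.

p = P(Z < -2.114) = Φ(-2.114) ≈ 0.0173. Since p ≥ 0.01, fail to reject H₀ (not significant) at α = 0.01.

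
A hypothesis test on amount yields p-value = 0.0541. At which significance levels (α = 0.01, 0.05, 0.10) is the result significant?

p = 0.0541. Significant at: α = 0.1.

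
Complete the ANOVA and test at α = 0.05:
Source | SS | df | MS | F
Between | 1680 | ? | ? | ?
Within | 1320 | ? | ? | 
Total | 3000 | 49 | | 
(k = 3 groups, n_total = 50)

df_between = 2, df_within = 47. MS_between = 840.0, MS_within = 28.09. F = 29.909, F_crit ≈ 3.195. Reject H₀.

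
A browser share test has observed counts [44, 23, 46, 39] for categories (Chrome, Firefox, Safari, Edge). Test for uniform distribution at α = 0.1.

Expected = 38 each. χ² = Σ(O-E)²/E = 8.579. df = 3, critical value = 6.251. Reject H₀.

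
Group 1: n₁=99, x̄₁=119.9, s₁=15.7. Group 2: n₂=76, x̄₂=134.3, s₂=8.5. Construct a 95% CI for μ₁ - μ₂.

Difference = -14.4. SE = √(15.7²/99 + 8.5²/76) = 1.855. CI = (-18.04, -10.76)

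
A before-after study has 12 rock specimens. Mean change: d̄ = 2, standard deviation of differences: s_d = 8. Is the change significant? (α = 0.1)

t = d̄/(s_d/√n) = 2/(8/√12) = 0.866. df = 11, critical t = ±1.796. Fail to reject H₀.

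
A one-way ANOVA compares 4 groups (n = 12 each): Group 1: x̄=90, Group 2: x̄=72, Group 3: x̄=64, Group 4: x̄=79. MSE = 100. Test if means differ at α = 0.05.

Grand mean = 76.25. SS_between = 4377.0, MS_between = 1459.0. F = 14.59, F_crit ≈ 2.816. Reject H₀.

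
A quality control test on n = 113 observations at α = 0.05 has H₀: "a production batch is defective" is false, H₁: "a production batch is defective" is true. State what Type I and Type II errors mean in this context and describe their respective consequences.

Type I (false positive): concluding that a production batch is defective when it is not — scrapping a good batch — wasted material and cost for no reason. Type II (false negative): failing to conclude that a production batch is defective when it is — shipping a defective batch — faulty products reach customers. Which is costlier depends on domain priorities and is a judgement call rather than a statistical fact.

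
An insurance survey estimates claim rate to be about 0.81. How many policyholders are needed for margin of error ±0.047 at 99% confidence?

n = z²p(1-p)/E² = 2.576²×0.81×0.19/0.047² = 462.3 → n = 463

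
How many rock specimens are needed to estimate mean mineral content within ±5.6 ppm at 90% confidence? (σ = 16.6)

n = (z*σ/E)² = (1.645×16.6/5.6)² = 23.8 → n = 24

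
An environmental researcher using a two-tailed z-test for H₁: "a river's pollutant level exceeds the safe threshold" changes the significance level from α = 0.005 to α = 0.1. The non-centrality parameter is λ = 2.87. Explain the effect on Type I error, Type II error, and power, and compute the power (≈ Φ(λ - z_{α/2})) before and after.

Increasing α from 0.005 to 0.1:
• Type I error rate increases (α is the Type I rate by definition).
• Critical value moves from z_{α/2} = 2.807 to 1.645, so power = Φ(λ - z_{α/2}) goes from Φ(2.87 - 2.807) = 0.525 to Φ(2.87 - 1.645) = 0.89.
• Type II error rate β = 1 - power therefore decreases (0.475 → 0.11).
Appropriate when false negatives are costly — here, allowing unsafe pollution to continue.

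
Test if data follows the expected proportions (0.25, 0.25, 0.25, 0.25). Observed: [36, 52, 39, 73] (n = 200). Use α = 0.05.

Expected: [50.0, 50.0, 50.0, 50.0]. χ² = 17.0. df = 3, critical = 7.815. Reject H₀.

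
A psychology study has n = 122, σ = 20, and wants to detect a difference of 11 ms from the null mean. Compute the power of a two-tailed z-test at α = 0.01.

SE = σ/√n = 20/√122 = 1.811. Non-centrality λ = d/SE = 11/1.811 = 6.075. Power ≈ Φ(λ - z_{α/2}) = Φ(6.075 - 2.576) = Φ(3.499) = 1.0.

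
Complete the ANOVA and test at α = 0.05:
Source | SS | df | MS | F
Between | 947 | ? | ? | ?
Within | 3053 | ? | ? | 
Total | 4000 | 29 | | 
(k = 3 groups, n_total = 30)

df_between = 2, df_within = 27. MS_between = 473.5, MS_within = 113.07. F = 4.188, F_crit ≈ 3.354. Reject H₀.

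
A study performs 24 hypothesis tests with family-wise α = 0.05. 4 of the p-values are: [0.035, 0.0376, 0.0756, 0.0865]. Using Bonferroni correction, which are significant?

Bonferroni α = 0.05/24 = 0.00208. None of the given p-values are significant.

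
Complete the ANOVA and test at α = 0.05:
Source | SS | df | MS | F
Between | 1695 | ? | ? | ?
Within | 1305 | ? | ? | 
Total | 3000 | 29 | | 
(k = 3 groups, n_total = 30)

df_between = 2, df_within = 27. MS_between = 847.5, MS_within = 48.33. F = 17.534, F_crit ≈ 3.354. Reject H₀.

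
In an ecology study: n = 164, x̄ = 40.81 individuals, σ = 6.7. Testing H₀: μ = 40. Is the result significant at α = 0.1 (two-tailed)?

z = (40.81 - 40)/(6.7/√164) = 1.548. Since |z| ≤ 1.645, not significant at α = 0.1.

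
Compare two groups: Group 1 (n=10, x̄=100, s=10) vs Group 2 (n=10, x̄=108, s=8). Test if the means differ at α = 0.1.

Pooled sp = 9.06. t = -1.975, df = 18. Critical t = ±1.734. Reject H₀.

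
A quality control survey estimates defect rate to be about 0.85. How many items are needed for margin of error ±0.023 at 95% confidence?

n = z²p(1-p)/E² = 1.96²×0.85×0.15/0.023² = 925.9 → n = 926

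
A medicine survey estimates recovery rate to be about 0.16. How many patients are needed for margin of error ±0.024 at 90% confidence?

n = z²p(1-p)/E² = 1.645²×0.16×0.84/0.024² = 631.4 → n = 632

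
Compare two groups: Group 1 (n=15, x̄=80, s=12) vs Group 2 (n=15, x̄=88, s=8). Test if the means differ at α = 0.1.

Pooled sp = 10.2. t = -2.148, df = 28. Critical t = ±1.701. Reject H₀.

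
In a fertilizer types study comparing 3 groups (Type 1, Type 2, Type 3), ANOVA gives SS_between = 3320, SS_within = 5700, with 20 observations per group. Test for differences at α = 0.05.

df_between = 2, df_within = 57. F = MS_between/MS_within = 1660.0/100.0 = 16.6. F_crit ≈ 3.159. Reject H₀. At least one mean differs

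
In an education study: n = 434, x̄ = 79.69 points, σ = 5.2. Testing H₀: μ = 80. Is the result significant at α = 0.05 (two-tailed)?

z = (79.69 - 80)/(5.2/√434) = -1.242. Since |z| ≤ 1.96, not significant at α = 0.05.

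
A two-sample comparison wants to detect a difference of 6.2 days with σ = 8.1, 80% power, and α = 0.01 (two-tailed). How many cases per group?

n per group = 2(z_α/2 + z_β)²σ²/d² = 2×(2.576 + 0.84)²×8.1²/6.2² = 39.8 → n = 40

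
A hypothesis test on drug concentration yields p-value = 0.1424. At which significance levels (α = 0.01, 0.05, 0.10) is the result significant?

p = 0.1424. Not significant at any of the given levels.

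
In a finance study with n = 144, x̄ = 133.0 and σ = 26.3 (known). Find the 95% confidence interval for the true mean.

CI = x̄ ± z*(σ/√n) = 133.0 ± 1.96(26.3/√144) = 133.0 ± 4.3 = (128.7, 137.3)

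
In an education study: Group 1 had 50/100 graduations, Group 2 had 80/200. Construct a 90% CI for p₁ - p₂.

p̂₁ = 0.5, p̂₂ = 0.4. Difference = 0.1. CI = (-0.0, 0.2)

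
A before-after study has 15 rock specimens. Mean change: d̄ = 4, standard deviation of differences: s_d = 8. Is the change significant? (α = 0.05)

t = d̄/(s_d/√n) = 4/(8/√15) = 1.936. df = 14, critical t = ±2.145. Fail to reject H₀.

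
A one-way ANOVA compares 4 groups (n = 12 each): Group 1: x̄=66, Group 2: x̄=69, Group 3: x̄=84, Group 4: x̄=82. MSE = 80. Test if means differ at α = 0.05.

Grand mean = 75.25. SS_between = 2961.0, MS_between = 987.0. F = 12.338, F_crit ≈ 2.816. Reject H₀.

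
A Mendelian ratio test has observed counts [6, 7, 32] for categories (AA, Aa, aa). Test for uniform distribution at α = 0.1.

Expected = 15 each. χ² = Σ(O-E)²/E = 28.933. df = 2, critical value = 4.605. Reject H₀.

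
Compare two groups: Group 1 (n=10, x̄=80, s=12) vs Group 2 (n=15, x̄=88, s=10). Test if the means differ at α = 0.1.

Pooled sp = 10.83. t = -1.81, df = 23. Critical t = ±1.714. Reject H₀.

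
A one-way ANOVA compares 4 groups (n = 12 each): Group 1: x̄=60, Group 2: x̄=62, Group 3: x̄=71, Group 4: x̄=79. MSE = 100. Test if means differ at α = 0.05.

Grand mean = 68.0. SS_between = 2760.0, MS_between = 920.0. F = 9.2, F_crit ≈ 2.816. Reject H₀.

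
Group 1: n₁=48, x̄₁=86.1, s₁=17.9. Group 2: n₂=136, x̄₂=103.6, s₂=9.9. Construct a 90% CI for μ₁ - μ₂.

Difference = -17.5. SE = √(17.9²/48 + 9.9²/136) = 2.72. CI = (-21.97, -13.03)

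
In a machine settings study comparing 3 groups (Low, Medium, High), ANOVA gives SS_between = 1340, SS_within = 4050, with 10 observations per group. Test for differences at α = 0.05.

df_between = 2, df_within = 27. F = MS_between/MS_within = 670.0/150.0 = 4.467. F_crit ≈ 3.354. Reject H₀. At least one mean differs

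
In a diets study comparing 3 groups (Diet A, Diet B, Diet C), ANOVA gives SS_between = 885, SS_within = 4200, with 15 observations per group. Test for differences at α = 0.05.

df_between = 2, df_within = 42. F = MS_between/MS_within = 442.5/100.0 = 4.425. F_crit ≈ 3.22. Reject H₀. At least one mean differs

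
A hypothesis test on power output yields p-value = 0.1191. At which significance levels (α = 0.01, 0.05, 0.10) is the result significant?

p = 0.1191. Not significant at any of the given levels.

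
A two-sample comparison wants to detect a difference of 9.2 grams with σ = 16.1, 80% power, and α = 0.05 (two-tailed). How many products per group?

n per group = 2(z_α/2 + z_β)²σ²/d² = 2×(1.96 + 0.84)²×16.1²/9.2² = 48.02 → n = 49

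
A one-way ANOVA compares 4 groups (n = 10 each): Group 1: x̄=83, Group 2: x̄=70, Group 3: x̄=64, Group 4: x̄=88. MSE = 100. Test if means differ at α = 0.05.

Grand mean = 76.25. SS_between = 3727.5, MS_between = 1242.5. F = 12.425, F_crit ≈ 2.866. Reject H₀.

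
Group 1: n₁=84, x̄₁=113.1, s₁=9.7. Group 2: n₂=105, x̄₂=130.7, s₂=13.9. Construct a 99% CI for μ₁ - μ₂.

Difference = -17.6. SE = √(9.7²/84 + 13.9²/105) = 1.721. CI = (-22.03, -13.17)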